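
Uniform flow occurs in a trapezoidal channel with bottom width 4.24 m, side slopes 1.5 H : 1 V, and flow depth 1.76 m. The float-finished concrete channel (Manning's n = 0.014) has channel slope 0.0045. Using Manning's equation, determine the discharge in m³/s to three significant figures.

A = (b + z·y)·y = (4.24 + 1.5×1.76)×1.76 = 12.11 m²
P = b + 2y√(1+z²) = 4.24 + 2×1.76×√(1+1.5²) = 10.59 m
R = A/P = 12.11/10.59 = 1.144 m
Q = (1/n)·A·R^(2/3)·S^(1/2) = (1/0.014) × 12.11 × 1.144^(2/3) × 0.0045^(1/2) = 63.46 m³/s

63.5 m³/s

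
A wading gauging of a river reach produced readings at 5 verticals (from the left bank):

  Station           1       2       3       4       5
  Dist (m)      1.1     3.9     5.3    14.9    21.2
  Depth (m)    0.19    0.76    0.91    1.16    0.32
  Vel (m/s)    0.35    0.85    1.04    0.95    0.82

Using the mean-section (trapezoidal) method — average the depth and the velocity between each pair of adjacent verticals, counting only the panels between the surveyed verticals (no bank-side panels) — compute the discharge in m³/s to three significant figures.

15.9 m³/s

Panel 1-2: Δb = 2.8 m, d̄ = (0.19+0.76)/2 = 0.475, v̄ = (0.35+0.85)/2 = 0.6 → q = 2.8×0.475×0.6 = 0.7980 m³/s
Panel 2-3: Δb = 1.4 m, d̄ = (0.76+0.91)/2 = 0.835, v̄ = (0.85+1.04)/2 = 0.945 → q = 1.4×0.835×0.945 = 1.105 m³/s
Panel 3-4: Δb = 9.6 m, d̄ = (0.91+1.16)/2 = 1.035, v̄ = (1.04+0.95)/2 = 0.995 → q = 9.6×1.035×0.995 = 9.886 m³/s
Panel 4-5: Δb = 6.3 m, d̄ = (1.16+0.32)/2 = 0.74, v̄ = (0.95+0.82)/2 = 0.885 → q = 6.3×0.74×0.885 = 4.126 m³/s
Q = Σ q = 15.91 m³/s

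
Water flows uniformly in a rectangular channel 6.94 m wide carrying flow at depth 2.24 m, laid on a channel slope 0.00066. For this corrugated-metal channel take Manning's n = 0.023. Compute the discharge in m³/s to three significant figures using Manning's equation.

21.3 m³/s

A = b·y = 6.94 × 2.24 = 15.55 m²
P = b + 2y = 6.94 + 2×2.24 = 11.42 m
R = A/P = 15.55/11.42 = 1.361 m
Q = (1/n)·A·R^(2/3)·S^(1/2) = (1/0.023) × 15.55 × 1.361^(2/3) × 0.00066^(1/2) = 21.33 m³/s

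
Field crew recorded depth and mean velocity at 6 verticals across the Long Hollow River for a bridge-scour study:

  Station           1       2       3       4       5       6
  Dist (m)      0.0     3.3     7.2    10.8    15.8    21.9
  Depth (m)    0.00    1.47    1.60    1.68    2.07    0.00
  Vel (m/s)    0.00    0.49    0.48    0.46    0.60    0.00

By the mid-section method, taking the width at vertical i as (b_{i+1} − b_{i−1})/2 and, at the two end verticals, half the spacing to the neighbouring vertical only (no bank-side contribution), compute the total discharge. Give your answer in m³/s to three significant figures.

15.7 m³/s

w_2 = (7.2 − 0.0)/2 = 3.6 m; q_2 = 0.49 × 1.47 × 3.6 = 2.593 m³/s
w_3 = (10.8 − 3.3)/2 = 3.75 m; q_3 = 0.48 × 1.60 × 3.75 = 2.880 m³/s
w_4 = (15.8 − 7.2)/2 = 4.3 m; q_4 = 0.46 × 1.68 × 4.3 = 3.323 m³/s
w_5 = (21.9 − 10.8)/2 = 5.55 m; q_5 = 0.60 × 2.07 × 5.55 = 6.893 m³/s
Stations 1, 6 contribute zero (depth or velocity is 0).
Q = Σ qᵢ = 15.69 m³/s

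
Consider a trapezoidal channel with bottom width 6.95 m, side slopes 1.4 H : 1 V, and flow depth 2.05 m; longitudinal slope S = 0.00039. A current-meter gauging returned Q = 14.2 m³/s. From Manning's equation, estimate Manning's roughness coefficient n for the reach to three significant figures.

A = (b + z·y)·y = (6.95 + 1.4×2.05)×2.05 = 20.13 m²
P = b + 2y√(1+z²) = 6.95 + 2×2.05×√(1+1.4²) = 14.00 m
R = A/P = 20.13/14.00 = 1.438 m
n = (1/Q)·A·R^(2/3)·S^(1/2) = (1/14.2) × 20.13 × 1.274 × 0.01975 = 0.03566

0.0357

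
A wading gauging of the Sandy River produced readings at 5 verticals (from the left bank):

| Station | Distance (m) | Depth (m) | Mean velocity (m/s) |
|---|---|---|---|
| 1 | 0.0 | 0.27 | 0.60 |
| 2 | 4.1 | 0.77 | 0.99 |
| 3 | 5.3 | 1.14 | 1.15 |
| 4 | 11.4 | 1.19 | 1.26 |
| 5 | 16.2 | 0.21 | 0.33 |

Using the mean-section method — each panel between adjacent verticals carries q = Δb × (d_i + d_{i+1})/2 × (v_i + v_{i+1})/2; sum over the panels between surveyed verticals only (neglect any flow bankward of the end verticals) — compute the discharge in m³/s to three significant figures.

14.2 m³/s

Panel 1-2: Δb = 4.1 m, d̄ = (0.27+0.77)/2 = 0.52, v̄ = (0.60+0.99)/2 = 0.795 → q = 4.1×0.52×0.795 = 1.695 m³/s
Panel 2-3: Δb = 1.2 m, d̄ = (0.77+1.14)/2 = 0.955, v̄ = (0.99+1.15)/2 = 1.07 → q = 1.2×0.955×1.07 = 1.226 m³/s
Panel 3-4: Δb = 6.1 m, d̄ = (1.14+1.19)/2 = 1.165, v̄ = (1.15+1.26)/2 = 1.205 → q = 6.1×1.165×1.205 = 8.563 m³/s
Panel 4-5: Δb = 4.8 m, d̄ = (1.19+0.21)/2 = 0.7, v̄ = (1.26+0.33)/2 = 0.795 → q = 4.8×0.7×0.795 = 2.671 m³/s
Q = Σ q = 14.16 m³/s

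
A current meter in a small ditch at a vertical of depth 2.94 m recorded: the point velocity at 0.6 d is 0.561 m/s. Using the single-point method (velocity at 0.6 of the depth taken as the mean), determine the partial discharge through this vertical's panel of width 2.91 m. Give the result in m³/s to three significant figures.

4.80 m³/s

v̄ = v₀.₆ = 0.561 m/s
q = v̄ × d × w = 0.5610 × 2.94 × 2.91 = 4.800 m³/s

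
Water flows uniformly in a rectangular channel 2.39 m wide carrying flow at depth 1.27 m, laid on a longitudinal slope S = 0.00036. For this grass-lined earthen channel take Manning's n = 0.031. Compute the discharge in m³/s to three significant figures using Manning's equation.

1.34 m³/s

A = b·y = 2.39 × 1.27 = 3.035 m²
P = b + 2y = 2.39 + 2×1.27 = 4.930 m
R = A/P = 3.035/4.930 = 0.6157 m
Q = (1/n)·A·R^(2/3)·S^(1/2) = (1/0.031) × 3.035 × 0.6157^(2/3) × 0.00036^(1/2) = 1.345 m³/s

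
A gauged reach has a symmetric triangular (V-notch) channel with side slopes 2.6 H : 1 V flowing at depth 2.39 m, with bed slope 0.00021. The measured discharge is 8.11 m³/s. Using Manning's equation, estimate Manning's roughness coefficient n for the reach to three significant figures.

A = z·y² = 2.6×2.39² = 14.85 m²
P = 2y√(1+z²) = 2×2.39×√(1+2.6²) = 13.32 m
R = A/P = 14.85/13.32 = 1.115 m
n = (1/Q)·A·R^(2/3)·S^(1/2) = (1/8.11) × 14.85 × 1.075 × 0.01449 = 0.02854

0.0285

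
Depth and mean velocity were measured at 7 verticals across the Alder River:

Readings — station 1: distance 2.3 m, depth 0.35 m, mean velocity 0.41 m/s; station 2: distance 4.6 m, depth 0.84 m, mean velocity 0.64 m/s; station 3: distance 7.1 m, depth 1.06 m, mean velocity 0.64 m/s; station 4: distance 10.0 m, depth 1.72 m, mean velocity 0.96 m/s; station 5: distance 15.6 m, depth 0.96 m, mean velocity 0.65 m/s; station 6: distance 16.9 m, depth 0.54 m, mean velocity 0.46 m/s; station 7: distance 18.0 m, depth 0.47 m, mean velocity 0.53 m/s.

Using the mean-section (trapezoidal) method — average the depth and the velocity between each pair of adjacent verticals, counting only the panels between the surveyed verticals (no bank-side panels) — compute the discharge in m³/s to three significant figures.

12.3 m³/s

Panel 1-2: Δb = 2.3 m, d̄ = (0.35+0.84)/2 = 0.595, v̄ = (0.41+0.64)/2 = 0.525 → q = 2.3×0.595×0.525 = 0.7185 m³/s
Panel 2-3: Δb = 2.5 m, d̄ = (0.84+1.06)/2 = 0.95, v̄ = (0.64+0.64)/2 = 0.64 → q = 2.5×0.95×0.64 = 1.520 m³/s
Panel 3-4: Δb = 2.9 m, d̄ = (1.06+1.72)/2 = 1.39, v̄ = (0.64+0.96)/2 = 0.8 → q = 2.9×1.39×0.8 = 3.225 m³/s
Panel 4-5: Δb = 5.6 m, d̄ = (1.72+0.96)/2 = 1.34, v̄ = (0.96+0.65)/2 = 0.805 → q = 5.6×1.34×0.805 = 6.041 m³/s
Panel 5-6: Δb = 1.3 m, d̄ = (0.96+0.54)/2 = 0.75, v̄ = (0.65+0.46)/2 = 0.555 → q = 1.3×0.75×0.555 = 0.5411 m³/s
Panel 6-7: Δb = 1.1 m, d̄ = (0.54+0.47)/2 = 0.505, v̄ = (0.46+0.53)/2 = 0.495 → q = 1.1×0.505×0.495 = 0.2750 m³/s
Q = Σ q = 12.32 m³/s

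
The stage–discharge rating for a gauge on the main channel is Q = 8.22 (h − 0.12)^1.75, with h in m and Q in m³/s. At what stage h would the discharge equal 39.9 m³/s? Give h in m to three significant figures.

h − h₀ = (Q/C)^(1/b) = (39.9/8.22)^(1/1.75) = 2.466 m
h = 0.12 + 2.466 = 2.586 m

2.59 m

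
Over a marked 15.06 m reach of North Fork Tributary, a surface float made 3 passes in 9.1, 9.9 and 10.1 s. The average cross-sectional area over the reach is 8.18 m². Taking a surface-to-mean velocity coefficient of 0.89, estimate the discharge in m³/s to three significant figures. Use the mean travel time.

t̄ = (9.1 + 9.9 + 10.1) / 3 = 9.7 s
v_surface = L / t̄ = 15.06 / 9.7 = 1.553 m/s
v_mean = 0.89 × 1.553 = 1.382 m/s
Q = A × v_mean = 8.18 × 1.382 = 11.30 m³/s

11.3 m³/s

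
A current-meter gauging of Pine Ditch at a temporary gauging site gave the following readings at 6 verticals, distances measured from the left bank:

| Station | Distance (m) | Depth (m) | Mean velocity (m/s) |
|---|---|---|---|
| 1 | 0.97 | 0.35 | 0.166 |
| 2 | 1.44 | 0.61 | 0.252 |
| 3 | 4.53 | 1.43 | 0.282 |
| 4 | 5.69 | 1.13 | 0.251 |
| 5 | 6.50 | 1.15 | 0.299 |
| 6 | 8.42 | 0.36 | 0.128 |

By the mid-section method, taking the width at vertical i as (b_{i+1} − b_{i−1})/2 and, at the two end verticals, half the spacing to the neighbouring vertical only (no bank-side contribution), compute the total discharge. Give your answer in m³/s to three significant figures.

1.94 m³/s

w_1 = (1.44 − 0.97)/2 = 0.235 m; q_1 = 0.166 × 0.35 × 0.235 = 0.01365 m³/s
w_2 = (4.53 − 0.97)/2 = 1.78 m; q_2 = 0.252 × 0.61 × 1.78 = 0.2736 m³/s
w_3 = (5.69 − 1.44)/2 = 2.125 m; q_3 = 0.282 × 1.43 × 2.125 = 0.8569 m³/s
w_4 = (6.50 − 4.53)/2 = 0.985 m; q_4 = 0.251 × 1.13 × 0.985 = 0.2794 m³/s
w_5 = (8.42 − 5.69)/2 = 1.365 m; q_5 = 0.299 × 1.15 × 1.365 = 0.4694 m³/s
w_6 = (8.42 − 6.50)/2 = 0.96 m; q_6 = 0.128 × 0.36 × 0.96 = 0.04424 m³/s
Q = Σ qᵢ = 1.937 m³/s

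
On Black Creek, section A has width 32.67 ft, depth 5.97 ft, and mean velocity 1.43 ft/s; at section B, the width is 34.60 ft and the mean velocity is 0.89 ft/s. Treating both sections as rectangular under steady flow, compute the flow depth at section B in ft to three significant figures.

9.06 ft

Q = A₁V₁ = (32.67×5.97) × 1.43 = 278.9 ft³/s
d₂ = Q/(b₂ V₂) = 278.9/(34.60×0.89) = 9.057 ft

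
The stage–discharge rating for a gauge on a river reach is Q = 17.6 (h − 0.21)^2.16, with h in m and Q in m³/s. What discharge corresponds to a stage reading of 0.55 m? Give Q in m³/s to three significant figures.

Q = 17.6 × (0.55 − 0.21)^2.16 = 17.6 × 0.34^2.16 = 1.712 m³/s

1.71 m³/s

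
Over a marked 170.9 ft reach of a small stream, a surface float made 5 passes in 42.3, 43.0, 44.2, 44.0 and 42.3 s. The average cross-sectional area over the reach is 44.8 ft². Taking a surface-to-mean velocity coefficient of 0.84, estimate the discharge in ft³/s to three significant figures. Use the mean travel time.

149 ft³/s

t̄ = (42.3 + 43.0 + 44.2 + 44.0 + 42.3) / 5 = 43.16 s
v_surface = L / t̄ = 170.9 / 43.16 = 3.960 ft/s
v_mean = 0.84 × 3.960 = 3.326 ft/s
Q = A × v_mean = 44.8 × 3.326 = 149.0 ft³/s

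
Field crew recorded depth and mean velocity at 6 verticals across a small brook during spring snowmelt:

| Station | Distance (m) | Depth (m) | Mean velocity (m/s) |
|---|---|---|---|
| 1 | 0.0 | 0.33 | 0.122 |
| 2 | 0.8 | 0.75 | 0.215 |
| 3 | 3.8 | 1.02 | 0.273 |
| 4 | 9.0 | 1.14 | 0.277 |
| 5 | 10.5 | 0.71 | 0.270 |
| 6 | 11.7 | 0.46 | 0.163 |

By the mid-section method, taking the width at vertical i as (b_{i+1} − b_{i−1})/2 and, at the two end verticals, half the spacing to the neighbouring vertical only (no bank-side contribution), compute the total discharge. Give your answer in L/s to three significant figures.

w_1 = (0.8 − 0.0)/2 = 0.4 m; q_1 = 0.122 × 0.33 × 0.4 = 0.01610 m³/s
w_2 = (3.8 − 0.0)/2 = 1.9 m; q_2 = 0.215 × 0.75 × 1.9 = 0.3064 m³/s
w_3 = (9.0 − 0.8)/2 = 4.1 m; q_3 = 0.273 × 1.02 × 4.1 = 1.142 m³/s
w_4 = (10.5 − 3.8)/2 = 3.35 m; q_4 = 0.277 × 1.14 × 3.35 = 1.058 m³/s
w_5 = (11.7 − 9.0)/2 = 1.35 m; q_5 = 0.270 × 0.71 × 1.35 = 0.2588 m³/s
w_6 = (11.7 − 10.5)/2 = 0.6 m; q_6 = 0.163 × 0.46 × 0.6 = 0.04499 m³/s
Q = Σ qᵢ = 2.826 m³/s
= 2.826 × 1000 = 2826 L/s

2830 L/s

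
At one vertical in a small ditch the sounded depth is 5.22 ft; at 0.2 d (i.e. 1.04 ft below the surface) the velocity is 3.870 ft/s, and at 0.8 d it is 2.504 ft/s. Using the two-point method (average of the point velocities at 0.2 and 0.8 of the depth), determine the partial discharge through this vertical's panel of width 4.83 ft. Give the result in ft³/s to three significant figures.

v̄ = (3.870 + 2.504) / 2 = 3.187 ft/s
q = v̄ × d × w = 3.187 × 5.22 × 4.83 = 80.35 ft³/s

80.4 ft³/s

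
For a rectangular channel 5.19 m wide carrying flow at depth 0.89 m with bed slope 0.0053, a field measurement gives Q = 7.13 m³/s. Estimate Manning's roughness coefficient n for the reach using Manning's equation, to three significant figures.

0.0358

A = b·y = 5.19 × 0.89 = 4.619 m²
P = b + 2y = 5.19 + 2×0.89 = 6.970 m
R = A/P = 4.619/6.970 = 0.6627 m
n = (1/Q)·A·R^(2/3)·S^(1/2) = (1/7.13) × 4.619 × 0.7601 × 0.07280 = 0.03585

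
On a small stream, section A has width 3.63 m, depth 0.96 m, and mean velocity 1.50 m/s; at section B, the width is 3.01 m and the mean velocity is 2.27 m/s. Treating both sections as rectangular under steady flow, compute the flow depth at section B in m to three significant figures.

Q = A₁V₁ = (3.63×0.96) × 1.50 = 5.227 m³/s
d₂ = Q/(b₂ V₂) = 5.227/(3.01×2.27) = 0.7650 m

0.765 m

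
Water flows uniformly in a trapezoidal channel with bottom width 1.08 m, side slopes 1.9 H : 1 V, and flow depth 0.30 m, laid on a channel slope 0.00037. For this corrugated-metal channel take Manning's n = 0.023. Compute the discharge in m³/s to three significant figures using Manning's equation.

A = (b + z·y)·y = (1.08 + 1.9×0.30)×0.30 = 0.4950 m²
P = b + 2y√(1+z²) = 1.08 + 2×0.30×√(1+1.9²) = 2.368 m
R = A/P = 0.4950/2.368 = 0.2090 m
Q = (1/n)·A·R^(2/3)·S^(1/2) = (1/0.023) × 0.4950 × 0.2090^(2/3) × 0.00037^(1/2) = 0.1458 m³/s

0.146 m³/s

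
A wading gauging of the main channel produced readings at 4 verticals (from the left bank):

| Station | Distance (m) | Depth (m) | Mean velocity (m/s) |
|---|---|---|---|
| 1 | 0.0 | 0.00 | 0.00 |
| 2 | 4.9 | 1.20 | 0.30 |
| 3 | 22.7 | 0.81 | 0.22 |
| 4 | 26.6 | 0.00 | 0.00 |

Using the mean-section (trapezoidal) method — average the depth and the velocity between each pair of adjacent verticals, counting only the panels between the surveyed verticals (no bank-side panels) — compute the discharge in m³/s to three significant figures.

5.27 m³/s

Panel 1-2: Δb = 4.9 m, d̄ = (0.00+1.20)/2 = 0.6, v̄ = (0.00+0.30)/2 = 0.15 → q = 4.9×0.6×0.15 = 0.4410 m³/s
Panel 2-3: Δb = 17.8 m, d̄ = (1.20+0.81)/2 = 1.005, v̄ = (0.30+0.22)/2 = 0.26 → q = 17.8×1.005×0.26 = 4.651 m³/s
Panel 3-4: Δb = 3.9 m, d̄ = (0.81+0.00)/2 = 0.405, v̄ = (0.22+0.00)/2 = 0.11 → q = 3.9×0.405×0.11 = 0.1737 m³/s
Q = Σ q = 5.266 m³/s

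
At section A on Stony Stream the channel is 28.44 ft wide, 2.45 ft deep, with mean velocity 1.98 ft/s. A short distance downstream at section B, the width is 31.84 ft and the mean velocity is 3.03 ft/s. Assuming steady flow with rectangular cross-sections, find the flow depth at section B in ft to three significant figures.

1.43 ft

Q = A₁V₁ = (28.44×2.45) × 1.98 = 138.0 ft³/s
d₂ = Q/(b₂ V₂) = 138.0/(31.84×3.03) = 1.430 ft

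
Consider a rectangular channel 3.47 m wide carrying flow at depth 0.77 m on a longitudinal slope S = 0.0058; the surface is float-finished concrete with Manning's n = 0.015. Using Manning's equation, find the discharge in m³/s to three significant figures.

8.92 m³/s

A = b·y = 3.47 × 0.77 = 2.672 m²
P = b + 2y = 3.47 + 2×0.77 = 5.010 m
R = A/P = 2.672/5.010 = 0.5333 m
Q = (1/n)·A·R^(2/3)·S^(1/2) = (1/0.015) × 2.672 × 0.5333^(2/3) × 0.0058^(1/2) = 8.921 m³/s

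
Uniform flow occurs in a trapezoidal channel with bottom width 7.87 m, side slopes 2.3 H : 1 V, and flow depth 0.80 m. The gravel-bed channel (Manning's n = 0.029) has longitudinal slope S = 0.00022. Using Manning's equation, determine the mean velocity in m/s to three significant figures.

A = (b + z·y)·y = (7.87 + 2.3×0.80)×0.80 = 7.768 m²
P = b + 2y√(1+z²) = 7.87 + 2×0.80×√(1+2.3²) = 11.88 m
R = A/P = 7.768/11.88 = 0.6537 m
Q = (1/n)·A·R^(2/3)·S^(1/2) = (1/0.029) × 7.768 × 0.6537^(2/3) × 0.00022^(1/2) = 2.993 m³/s
V = Q/A = 2.993/7.768 = 0.3852 m/s

0.385 m/s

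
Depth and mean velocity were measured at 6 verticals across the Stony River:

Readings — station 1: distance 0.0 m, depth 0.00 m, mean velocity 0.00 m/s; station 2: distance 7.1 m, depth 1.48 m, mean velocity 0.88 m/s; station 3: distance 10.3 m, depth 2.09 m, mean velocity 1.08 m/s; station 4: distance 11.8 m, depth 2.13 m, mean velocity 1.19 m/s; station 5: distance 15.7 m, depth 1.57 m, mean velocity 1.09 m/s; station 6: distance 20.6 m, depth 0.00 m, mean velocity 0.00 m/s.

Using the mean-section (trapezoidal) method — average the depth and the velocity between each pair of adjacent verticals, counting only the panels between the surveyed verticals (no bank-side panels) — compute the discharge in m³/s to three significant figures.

Panel 1-2: Δb = 7.1 m, d̄ = (0.00+1.48)/2 = 0.74, v̄ = (0.00+0.88)/2 = 0.44 → q = 7.1×0.74×0.44 = 2.312 m³/s
Panel 2-3: Δb = 3.2 m, d̄ = (1.48+2.09)/2 = 1.785, v̄ = (0.88+1.08)/2 = 0.98 → q = 3.2×1.785×0.98 = 5.598 m³/s
Panel 3-4: Δb = 1.5 m, d̄ = (2.09+2.13)/2 = 2.11, v̄ = (1.08+1.19)/2 = 1.135 → q = 1.5×2.11×1.135 = 3.592 m³/s
Panel 4-5: Δb = 3.9 m, d̄ = (2.13+1.57)/2 = 1.85, v̄ = (1.19+1.09)/2 = 1.14 → q = 3.9×1.85×1.14 = 8.225 m³/s
Panel 5-6: Δb = 4.9 m, d̄ = (1.57+0.00)/2 = 0.785, v̄ = (1.09+0.00)/2 = 0.545 → q = 4.9×0.785×0.545 = 2.096 m³/s
Q = Σ q = 21.82 m³/s

21.8 m³/s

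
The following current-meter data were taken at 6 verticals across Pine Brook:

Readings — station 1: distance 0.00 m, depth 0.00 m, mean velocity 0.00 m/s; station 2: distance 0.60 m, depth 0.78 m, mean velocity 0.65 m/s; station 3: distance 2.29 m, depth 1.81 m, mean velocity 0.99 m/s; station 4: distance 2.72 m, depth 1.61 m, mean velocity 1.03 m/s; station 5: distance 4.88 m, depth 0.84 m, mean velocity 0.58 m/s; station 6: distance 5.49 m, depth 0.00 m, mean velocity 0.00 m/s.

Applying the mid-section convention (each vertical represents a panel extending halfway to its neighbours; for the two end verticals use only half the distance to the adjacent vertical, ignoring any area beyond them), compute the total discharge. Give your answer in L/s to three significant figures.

5300 L/s

w_2 = (2.29 − 0.00)/2 = 1.145 m; q_2 = 0.65 × 0.78 × 1.145 = 0.5805 m³/s
w_3 = (2.72 − 0.60)/2 = 1.06 m; q_3 = 0.99 × 1.81 × 1.06 = 1.899 m³/s
w_4 = (4.88 − 2.29)/2 = 1.295 m; q_4 = 1.03 × 1.61 × 1.295 = 2.147 m³/s
w_5 = (5.49 − 2.72)/2 = 1.385 m; q_5 = 0.58 × 0.84 × 1.385 = 0.6748 m³/s
Stations 1, 6 contribute zero (depth or velocity is 0).
Q = Σ qᵢ = 5.302 m³/s
= 5.302 × 1000 = 5302 L/s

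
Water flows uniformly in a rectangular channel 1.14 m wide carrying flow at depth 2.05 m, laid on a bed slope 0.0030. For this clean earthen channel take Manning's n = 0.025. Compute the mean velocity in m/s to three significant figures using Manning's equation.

A = b·y = 1.14 × 2.05 = 2.337 m²
P = b + 2y = 1.14 + 2×2.05 = 5.240 m
R = A/P = 2.337/5.240 = 0.4460 m
Q = (1/n)·A·R^(2/3)·S^(1/2) = (1/0.025) × 2.337 × 0.4460^(2/3) × 0.0030^(1/2) = 2.989 m³/s
V = Q/A = 2.989/2.337 = 1.279 m/s

1.28 m/s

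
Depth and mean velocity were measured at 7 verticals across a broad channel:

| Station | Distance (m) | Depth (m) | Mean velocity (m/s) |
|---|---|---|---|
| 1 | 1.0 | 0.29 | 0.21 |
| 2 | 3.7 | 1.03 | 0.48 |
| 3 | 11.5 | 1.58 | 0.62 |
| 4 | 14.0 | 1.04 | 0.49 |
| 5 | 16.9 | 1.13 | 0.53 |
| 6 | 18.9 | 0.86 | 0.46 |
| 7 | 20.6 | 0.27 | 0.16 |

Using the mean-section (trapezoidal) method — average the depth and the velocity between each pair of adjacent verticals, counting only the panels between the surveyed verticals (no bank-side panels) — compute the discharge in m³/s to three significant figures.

Panel 1-2: Δb = 2.7 m, d̄ = (0.29+1.03)/2 = 0.66, v̄ = (0.21+0.48)/2 = 0.345 → q = 2.7×0.66×0.345 = 0.6148 m³/s
Panel 2-3: Δb = 7.8 m, d̄ = (1.03+1.58)/2 = 1.305, v̄ = (0.48+0.62)/2 = 0.55 → q = 7.8×1.305×0.55 = 5.598 m³/s
Panel 3-4: Δb = 2.5 m, d̄ = (1.58+1.04)/2 = 1.31, v̄ = (0.62+0.49)/2 = 0.555 → q = 2.5×1.31×0.555 = 1.818 m³/s
Panel 4-5: Δb = 2.9 m, d̄ = (1.04+1.13)/2 = 1.085, v̄ = (0.49+0.53)/2 = 0.51 → q = 2.9×1.085×0.51 = 1.605 m³/s
Panel 5-6: Δb = 2 m, d̄ = (1.13+0.86)/2 = 0.995, v̄ = (0.53+0.46)/2 = 0.495 → q = 2×0.995×0.495 = 0.9851 m³/s
Panel 6-7: Δb = 1.7 m, d̄ = (0.86+0.27)/2 = 0.565, v̄ = (0.46+0.16)/2 = 0.31 → q = 1.7×0.565×0.31 = 0.2978 m³/s
Q = Σ q = 10.92 m³/s

10.9 m³/s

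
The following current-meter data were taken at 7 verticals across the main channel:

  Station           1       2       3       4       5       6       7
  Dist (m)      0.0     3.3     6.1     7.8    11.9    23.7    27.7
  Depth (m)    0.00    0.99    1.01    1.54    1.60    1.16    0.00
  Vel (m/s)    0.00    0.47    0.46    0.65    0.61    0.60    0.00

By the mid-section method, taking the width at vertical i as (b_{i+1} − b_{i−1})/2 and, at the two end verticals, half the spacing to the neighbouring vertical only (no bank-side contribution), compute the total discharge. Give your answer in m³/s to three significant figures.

18.6 m³/s

w_2 = (6.1 − 0.0)/2 = 3.05 m; q_2 = 0.47 × 0.99 × 3.05 = 1.419 m³/s
w_3 = (7.8 − 3.3)/2 = 2.25 m; q_3 = 0.46 × 1.01 × 2.25 = 1.045 m³/s
w_4 = (11.9 − 6.1)/2 = 2.9 m; q_4 = 0.65 × 1.54 × 2.9 = 2.903 m³/s
w_5 = (23.7 − 7.8)/2 = 7.95 m; q_5 = 0.61 × 1.60 × 7.95 = 7.759 m³/s
w_6 = (27.7 − 11.9)/2 = 7.9 m; q_6 = 0.60 × 1.16 × 7.9 = 5.498 m³/s
Stations 1, 7 contribute zero (depth or velocity is 0).
Q = Σ qᵢ = 18.63 m³/s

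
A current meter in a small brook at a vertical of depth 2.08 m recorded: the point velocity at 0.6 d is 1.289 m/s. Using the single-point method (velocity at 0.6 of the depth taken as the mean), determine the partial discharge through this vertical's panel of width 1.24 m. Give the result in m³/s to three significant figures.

3.32 m³/s

v̄ = v₀.₆ = 1.289 m/s
q = v̄ × d × w = 1.289 × 2.08 × 1.24 = 3.325 m³/s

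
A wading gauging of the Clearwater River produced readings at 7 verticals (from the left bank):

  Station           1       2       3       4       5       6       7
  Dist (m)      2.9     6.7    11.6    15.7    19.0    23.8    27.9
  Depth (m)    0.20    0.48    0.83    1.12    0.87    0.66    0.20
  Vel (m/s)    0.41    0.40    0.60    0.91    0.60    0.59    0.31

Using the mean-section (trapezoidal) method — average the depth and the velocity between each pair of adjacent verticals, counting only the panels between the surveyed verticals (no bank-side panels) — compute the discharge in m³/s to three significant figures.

Panel 1-2: Δb = 3.8 m, d̄ = (0.20+0.48)/2 = 0.34, v̄ = (0.41+0.40)/2 = 0.405 → q = 3.8×0.34×0.405 = 0.5233 m³/s
Panel 2-3: Δb = 4.9 m, d̄ = (0.48+0.83)/2 = 0.655, v̄ = (0.40+0.60)/2 = 0.5 → q = 4.9×0.655×0.5 = 1.605 m³/s
Panel 3-4: Δb = 4.1 m, d̄ = (0.83+1.12)/2 = 0.975, v̄ = (0.60+0.91)/2 = 0.755 → q = 4.1×0.975×0.755 = 3.018 m³/s
Panel 4-5: Δb = 3.3 m, d̄ = (1.12+0.87)/2 = 0.995, v̄ = (0.91+0.60)/2 = 0.755 → q = 3.3×0.995×0.755 = 2.479 m³/s
Panel 5-6: Δb = 4.8 m, d̄ = (0.87+0.66)/2 = 0.765, v̄ = (0.60+0.59)/2 = 0.595 → q = 4.8×0.765×0.595 = 2.185 m³/s
Panel 6-7: Δb = 4.1 m, d̄ = (0.66+0.20)/2 = 0.43, v̄ = (0.59+0.31)/2 = 0.45 → q = 4.1×0.43×0.45 = 0.7934 m³/s
Q = Σ q = 10.60 m³/s

10.6 m³/s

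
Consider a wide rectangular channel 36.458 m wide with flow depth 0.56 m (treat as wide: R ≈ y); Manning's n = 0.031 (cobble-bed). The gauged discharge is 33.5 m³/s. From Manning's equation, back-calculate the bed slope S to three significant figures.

A = b·y = 36.458 × 0.56 = 20.42 m²
Wide channel: R ≈ y = 0.56 m
S = (Q·n / (1·A·R^(2/3)))² = (33.5×0.031 / (1×20.42×0.6794))² = 0.005605

0.00561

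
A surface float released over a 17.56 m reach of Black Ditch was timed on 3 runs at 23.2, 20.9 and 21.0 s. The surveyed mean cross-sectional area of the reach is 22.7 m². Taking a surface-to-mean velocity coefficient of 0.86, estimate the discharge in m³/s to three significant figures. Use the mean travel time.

15.8 m³/s

t̄ = (23.2 + 20.9 + 21.0) / 3 = 21.7 s
v_surface = L / t̄ = 17.56 / 21.7 = 0.8092 m/s
v_mean = 0.86 × 0.8092 = 0.6959 m/s
Q = A × v_mean = 22.7 × 0.6959 = 15.80 m³/s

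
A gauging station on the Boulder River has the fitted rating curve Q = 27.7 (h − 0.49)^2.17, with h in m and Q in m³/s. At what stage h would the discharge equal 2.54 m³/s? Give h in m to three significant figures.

0.823 m

h − h₀ = (Q/C)^(1/b) = (2.54/27.7)^(1/2.17) = 0.3325 m
h = 0.49 + 0.3325 = 0.8225 m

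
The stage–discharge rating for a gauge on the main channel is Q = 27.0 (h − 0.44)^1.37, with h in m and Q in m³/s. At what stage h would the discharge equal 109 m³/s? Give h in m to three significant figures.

h − h₀ = (Q/C)^(1/b) = (109/27.0)^(1/1.37) = 2.769 m
h = 0.44 + 2.769 = 3.209 m

3.21 m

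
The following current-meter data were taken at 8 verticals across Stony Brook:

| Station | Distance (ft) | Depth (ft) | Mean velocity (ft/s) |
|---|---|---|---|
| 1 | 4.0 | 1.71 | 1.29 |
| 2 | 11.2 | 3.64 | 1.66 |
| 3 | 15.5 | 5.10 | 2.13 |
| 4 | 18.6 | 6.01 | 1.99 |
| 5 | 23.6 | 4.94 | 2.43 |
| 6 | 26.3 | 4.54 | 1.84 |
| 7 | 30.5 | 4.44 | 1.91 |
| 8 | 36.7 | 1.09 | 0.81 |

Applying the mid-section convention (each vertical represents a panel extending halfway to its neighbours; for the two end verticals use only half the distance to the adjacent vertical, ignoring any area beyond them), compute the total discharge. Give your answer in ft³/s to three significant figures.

253 ft³/s

w_1 = (11.2 − 4.0)/2 = 3.6 ft; q_1 = 1.29 × 1.71 × 3.6 = 7.941 ft³/s
w_2 = (15.5 − 4.0)/2 = 5.75 ft; q_2 = 1.66 × 3.64 × 5.75 = 34.74 ft³/s
w_3 = (18.6 − 11.2)/2 = 3.7 ft; q_3 = 2.13 × 5.10 × 3.7 = 40.19 ft³/s
w_4 = (23.6 − 15.5)/2 = 4.05 ft; q_4 = 1.99 × 6.01 × 4.05 = 48.44 ft³/s
w_5 = (26.3 − 18.6)/2 = 3.85 ft; q_5 = 2.43 × 4.94 × 3.85 = 46.22 ft³/s
w_6 = (30.5 − 23.6)/2 = 3.45 ft; q_6 = 1.84 × 4.54 × 3.45 = 28.82 ft³/s
w_7 = (36.7 − 26.3)/2 = 5.2 ft; q_7 = 1.91 × 4.44 × 5.2 = 44.10 ft³/s
w_8 = (36.7 − 30.5)/2 = 3.1 ft; q_8 = 0.81 × 1.09 × 3.1 = 2.737 ft³/s
Q = Σ qᵢ = 253.2 ft³/s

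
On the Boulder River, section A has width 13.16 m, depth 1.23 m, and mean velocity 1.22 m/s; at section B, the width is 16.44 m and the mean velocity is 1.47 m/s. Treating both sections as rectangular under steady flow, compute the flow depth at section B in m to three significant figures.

Q = A₁V₁ = (13.16×1.23) × 1.22 = 19.75 m³/s
d₂ = Q/(b₂ V₂) = 19.75/(16.44×1.47) = 0.8171 m

0.817 m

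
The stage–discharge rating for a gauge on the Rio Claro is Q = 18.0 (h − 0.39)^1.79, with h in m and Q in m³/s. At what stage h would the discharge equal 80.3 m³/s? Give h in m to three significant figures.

h − h₀ = (Q/C)^(1/b) = (80.3/18.0)^(1/1.79) = 2.306 m
h = 0.39 + 2.306 = 2.696 m

2.70 m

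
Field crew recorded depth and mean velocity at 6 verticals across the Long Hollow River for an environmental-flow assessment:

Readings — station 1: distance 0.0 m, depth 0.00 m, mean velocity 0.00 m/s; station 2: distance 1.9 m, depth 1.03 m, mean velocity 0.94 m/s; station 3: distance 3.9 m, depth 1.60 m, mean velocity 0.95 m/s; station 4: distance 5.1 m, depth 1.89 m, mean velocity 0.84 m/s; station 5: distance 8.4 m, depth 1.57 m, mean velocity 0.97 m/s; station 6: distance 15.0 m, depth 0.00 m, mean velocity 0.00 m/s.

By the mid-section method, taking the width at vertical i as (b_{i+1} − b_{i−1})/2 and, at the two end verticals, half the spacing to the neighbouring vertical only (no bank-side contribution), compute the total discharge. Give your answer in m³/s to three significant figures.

w_2 = (3.9 − 0.0)/2 = 1.95 m; q_2 = 0.94 × 1.03 × 1.95 = 1.888 m³/s
w_3 = (5.1 − 1.9)/2 = 1.6 m; q_3 = 0.95 × 1.60 × 1.6 = 2.432 m³/s
w_4 = (8.4 − 3.9)/2 = 2.25 m; q_4 = 0.84 × 1.89 × 2.25 = 3.572 m³/s
w_5 = (15.0 − 5.1)/2 = 4.95 m; q_5 = 0.97 × 1.57 × 4.95 = 7.538 m³/s
Stations 1, 6 contribute zero (depth or velocity is 0).
Q = Σ qᵢ = 15.43 m³/s

15.4 m³/s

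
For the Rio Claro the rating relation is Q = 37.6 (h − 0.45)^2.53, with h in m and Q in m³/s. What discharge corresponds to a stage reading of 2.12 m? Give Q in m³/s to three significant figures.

138 m³/s

Q = 37.6 × (2.12 − 0.45)^2.53 = 37.6 × 1.67^2.53 = 137.6 m³/s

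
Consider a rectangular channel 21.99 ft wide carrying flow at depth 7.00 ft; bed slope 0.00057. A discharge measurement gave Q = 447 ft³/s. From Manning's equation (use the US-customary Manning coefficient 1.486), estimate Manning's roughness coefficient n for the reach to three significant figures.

A = b·y = 21.99 × 7.00 = 153.9 ft²
P = b + 2y = 21.99 + 2×7.00 = 35.99 ft
R = A/P = 153.9/35.99 = 4.277 ft
n = (1.486/Q)·A·R^(2/3)·S^(1/2) = (1.486/447) × 153.9 × 2.635 × 0.02387 = 0.03219

0.0322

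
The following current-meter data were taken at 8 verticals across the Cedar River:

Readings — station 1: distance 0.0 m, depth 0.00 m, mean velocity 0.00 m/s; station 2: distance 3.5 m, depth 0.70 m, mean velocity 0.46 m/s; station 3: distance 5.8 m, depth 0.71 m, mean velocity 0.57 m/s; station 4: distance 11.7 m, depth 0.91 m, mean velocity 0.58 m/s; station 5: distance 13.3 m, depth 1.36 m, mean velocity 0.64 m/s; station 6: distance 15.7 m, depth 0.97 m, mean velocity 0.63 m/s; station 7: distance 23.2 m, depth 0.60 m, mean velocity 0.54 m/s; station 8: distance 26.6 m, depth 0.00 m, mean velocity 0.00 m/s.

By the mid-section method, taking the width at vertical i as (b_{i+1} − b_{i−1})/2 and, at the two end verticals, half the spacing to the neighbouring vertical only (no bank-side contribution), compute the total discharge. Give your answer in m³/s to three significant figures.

w_2 = (5.8 − 0.0)/2 = 2.9 m; q_2 = 0.46 × 0.70 × 2.9 = 0.9338 m³/s
w_3 = (11.7 − 3.5)/2 = 4.1 m; q_3 = 0.57 × 0.71 × 4.1 = 1.659 m³/s
w_4 = (13.3 − 5.8)/2 = 3.75 m; q_4 = 0.58 × 0.91 × 3.75 = 1.979 m³/s
w_5 = (15.7 − 11.7)/2 = 2 m; q_5 = 0.64 × 1.36 × 2 = 1.741 m³/s
w_6 = (23.2 − 13.3)/2 = 4.95 m; q_6 = 0.63 × 0.97 × 4.95 = 3.025 m³/s
w_7 = (26.6 − 15.7)/2 = 5.45 m; q_7 = 0.54 × 0.60 × 5.45 = 1.766 m³/s
Stations 1, 8 contribute zero (depth or velocity is 0).
Q = Σ qᵢ = 11.10 m³/s

11.1 m³/s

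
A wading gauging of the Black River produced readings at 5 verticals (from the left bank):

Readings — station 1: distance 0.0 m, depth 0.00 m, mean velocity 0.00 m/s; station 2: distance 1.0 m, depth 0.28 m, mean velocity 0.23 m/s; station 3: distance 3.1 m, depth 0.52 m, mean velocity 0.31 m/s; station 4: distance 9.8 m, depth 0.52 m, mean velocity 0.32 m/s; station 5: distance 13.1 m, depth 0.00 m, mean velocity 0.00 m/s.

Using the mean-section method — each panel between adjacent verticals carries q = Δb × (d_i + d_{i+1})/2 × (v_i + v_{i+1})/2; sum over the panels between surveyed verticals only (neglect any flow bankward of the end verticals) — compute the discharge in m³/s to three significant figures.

Panel 1-2: Δb = 1 m, d̄ = (0.00+0.28)/2 = 0.14, v̄ = (0.00+0.23)/2 = 0.115 → q = 1×0.14×0.115 = 0.01610 m³/s
Panel 2-3: Δb = 2.1 m, d̄ = (0.28+0.52)/2 = 0.4, v̄ = (0.23+0.31)/2 = 0.27 → q = 2.1×0.4×0.27 = 0.2268 m³/s
Panel 3-4: Δb = 6.7 m, d̄ = (0.52+0.52)/2 = 0.52, v̄ = (0.31+0.32)/2 = 0.315 → q = 6.7×0.52×0.315 = 1.097 m³/s
Panel 4-5: Δb = 3.3 m, d̄ = (0.52+0.00)/2 = 0.26, v̄ = (0.32+0.00)/2 = 0.16 → q = 3.3×0.26×0.16 = 0.1373 m³/s
Q = Σ q = 1.478 m³/s

1.48 m³/s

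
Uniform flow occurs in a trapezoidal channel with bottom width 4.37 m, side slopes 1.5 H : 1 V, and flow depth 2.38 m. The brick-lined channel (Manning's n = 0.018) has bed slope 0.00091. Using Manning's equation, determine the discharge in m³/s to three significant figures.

A = (b + z·y)·y = (4.37 + 1.5×2.38)×2.38 = 18.90 m²
P = b + 2y√(1+z²) = 4.37 + 2×2.38×√(1+1.5²) = 12.95 m
R = A/P = 18.90/12.95 = 1.459 m
Q = (1/n)·A·R^(2/3)·S^(1/2) = (1/0.018) × 18.90 × 1.459^(2/3) × 0.00091^(1/2) = 40.74 m³/s

40.7 m³/s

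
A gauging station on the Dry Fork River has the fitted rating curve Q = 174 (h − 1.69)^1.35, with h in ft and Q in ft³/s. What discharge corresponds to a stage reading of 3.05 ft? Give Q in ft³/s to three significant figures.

264 ft³/s

Q = 174 × (3.05 − 1.69)^1.35 = 174 × 1.36^1.35 = 263.5 ft³/s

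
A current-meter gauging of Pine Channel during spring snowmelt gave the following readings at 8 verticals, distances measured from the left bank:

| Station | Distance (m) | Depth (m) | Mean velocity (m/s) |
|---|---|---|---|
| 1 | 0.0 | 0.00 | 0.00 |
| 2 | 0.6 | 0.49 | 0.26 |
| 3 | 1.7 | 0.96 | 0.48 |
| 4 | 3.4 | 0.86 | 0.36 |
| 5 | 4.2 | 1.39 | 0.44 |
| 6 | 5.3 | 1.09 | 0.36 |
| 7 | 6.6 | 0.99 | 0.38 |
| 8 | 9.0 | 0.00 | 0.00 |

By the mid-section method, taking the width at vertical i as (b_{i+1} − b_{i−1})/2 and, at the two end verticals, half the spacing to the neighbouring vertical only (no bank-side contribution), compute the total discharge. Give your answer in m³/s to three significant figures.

2.89 m³/s

w_2 = (1.7 − 0.0)/2 = 0.85 m; q_2 = 0.26 × 0.49 × 0.85 = 0.1083 m³/s
w_3 = (3.4 − 0.6)/2 = 1.4 m; q_3 = 0.48 × 0.96 × 1.4 = 0.6451 m³/s
w_4 = (4.2 − 1.7)/2 = 1.25 m; q_4 = 0.36 × 0.86 × 1.25 = 0.3870 m³/s
w_5 = (5.3 − 3.4)/2 = 0.95 m; q_5 = 0.44 × 1.39 × 0.95 = 0.5810 m³/s
w_6 = (6.6 − 4.2)/2 = 1.2 m; q_6 = 0.36 × 1.09 × 1.2 = 0.4709 m³/s
w_7 = (9.0 − 5.3)/2 = 1.85 m; q_7 = 0.38 × 0.99 × 1.85 = 0.6960 m³/s
Stations 1, 8 contribute zero (depth or velocity is 0).
Q = Σ qᵢ = 2.888 m³/s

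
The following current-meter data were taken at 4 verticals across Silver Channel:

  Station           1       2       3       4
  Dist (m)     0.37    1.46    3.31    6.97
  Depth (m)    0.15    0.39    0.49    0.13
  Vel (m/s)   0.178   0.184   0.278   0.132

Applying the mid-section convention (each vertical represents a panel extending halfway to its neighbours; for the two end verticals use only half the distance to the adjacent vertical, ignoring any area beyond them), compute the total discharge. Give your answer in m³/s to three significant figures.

0.527 m³/s

w_1 = (1.46 − 0.37)/2 = 0.545 m; q_1 = 0.178 × 0.15 × 0.545 = 0.01455 m³/s
w_2 = (3.31 − 0.37)/2 = 1.47 m; q_2 = 0.184 × 0.39 × 1.47 = 0.1055 m³/s
w_3 = (6.97 − 1.46)/2 = 2.755 m; q_3 = 0.278 × 0.49 × 2.755 = 0.3753 m³/s
w_4 = (6.97 − 3.31)/2 = 1.83 m; q_4 = 0.132 × 0.13 × 1.83 = 0.03140 m³/s
Q = Σ qᵢ = 0.5267 m³/s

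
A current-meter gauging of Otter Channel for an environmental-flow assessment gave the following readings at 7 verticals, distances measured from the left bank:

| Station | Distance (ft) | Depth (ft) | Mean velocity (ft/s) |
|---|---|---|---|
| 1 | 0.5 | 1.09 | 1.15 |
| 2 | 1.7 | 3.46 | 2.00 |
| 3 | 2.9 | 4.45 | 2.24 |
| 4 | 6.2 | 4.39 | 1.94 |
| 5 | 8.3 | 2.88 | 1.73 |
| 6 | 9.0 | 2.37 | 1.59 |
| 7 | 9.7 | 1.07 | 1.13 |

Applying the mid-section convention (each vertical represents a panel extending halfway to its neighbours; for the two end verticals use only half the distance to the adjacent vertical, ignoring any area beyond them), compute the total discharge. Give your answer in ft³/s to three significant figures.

64.5 ft³/s

w_1 = (1.7 − 0.5)/2 = 0.6 ft; q_1 = 1.15 × 1.09 × 0.6 = 0.7521 ft³/s
w_2 = (2.9 − 0.5)/2 = 1.2 ft; q_2 = 2.00 × 3.46 × 1.2 = 8.304 ft³/s
w_3 = (6.2 − 1.7)/2 = 2.25 ft; q_3 = 2.24 × 4.45 × 2.25 = 22.43 ft³/s
w_4 = (8.3 − 2.9)/2 = 2.7 ft; q_4 = 1.94 × 4.39 × 2.7 = 22.99 ft³/s
w_5 = (9.0 − 6.2)/2 = 1.4 ft; q_5 = 1.73 × 2.88 × 1.4 = 6.975 ft³/s
w_6 = (9.7 − 8.3)/2 = 0.7 ft; q_6 = 1.59 × 2.37 × 0.7 = 2.638 ft³/s
w_7 = (9.7 − 9.0)/2 = 0.35 ft; q_7 = 1.13 × 1.07 × 0.35 = 0.4232 ft³/s
Q = Σ qᵢ = 64.52 ft³/s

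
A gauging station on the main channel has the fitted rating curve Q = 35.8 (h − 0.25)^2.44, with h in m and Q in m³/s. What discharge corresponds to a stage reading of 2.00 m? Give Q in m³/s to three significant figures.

140 m³/s

Q = 35.8 × (2.00 − 0.25)^2.44 = 35.8 × 1.75^2.44 = 140.2 m³/s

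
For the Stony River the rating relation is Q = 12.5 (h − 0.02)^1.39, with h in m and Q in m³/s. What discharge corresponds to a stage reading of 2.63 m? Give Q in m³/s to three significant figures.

47.4 m³/s

Q = 12.5 × (2.63 − 0.02)^1.39 = 12.5 × 2.61^1.39 = 47.43 m³/s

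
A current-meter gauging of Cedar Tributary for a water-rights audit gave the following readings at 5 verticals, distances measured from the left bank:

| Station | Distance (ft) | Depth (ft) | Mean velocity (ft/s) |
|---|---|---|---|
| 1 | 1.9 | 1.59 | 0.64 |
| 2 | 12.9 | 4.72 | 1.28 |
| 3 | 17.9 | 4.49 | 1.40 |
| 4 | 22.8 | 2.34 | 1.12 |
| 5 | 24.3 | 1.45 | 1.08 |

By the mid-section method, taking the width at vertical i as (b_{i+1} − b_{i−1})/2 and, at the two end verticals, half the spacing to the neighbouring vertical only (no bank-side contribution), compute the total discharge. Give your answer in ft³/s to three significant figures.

94.6 ft³/s

w_1 = (12.9 − 1.9)/2 = 5.5 ft; q_1 = 0.64 × 1.59 × 5.5 = 5.597 ft³/s
w_2 = (17.9 − 1.9)/2 = 8 ft; q_2 = 1.28 × 4.72 × 8 = 48.33 ft³/s
w_3 = (22.8 − 12.9)/2 = 4.95 ft; q_3 = 1.40 × 4.49 × 4.95 = 31.12 ft³/s
w_4 = (24.3 − 17.9)/2 = 3.2 ft; q_4 = 1.12 × 2.34 × 3.2 = 8.387 ft³/s
w_5 = (24.3 − 22.8)/2 = 0.75 ft; q_5 = 1.08 × 1.45 × 0.75 = 1.175 ft³/s
Q = Σ qᵢ = 94.61 ft³/s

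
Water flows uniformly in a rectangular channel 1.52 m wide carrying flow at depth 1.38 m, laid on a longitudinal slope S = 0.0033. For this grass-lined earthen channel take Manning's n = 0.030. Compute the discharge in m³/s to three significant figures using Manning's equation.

A = b·y = 1.52 × 1.38 = 2.098 m²
P = b + 2y = 1.52 + 2×1.38 = 4.280 m
R = A/P = 2.098/4.280 = 0.4901 m
Q = (1/n)·A·R^(2/3)·S^(1/2) = (1/0.030) × 2.098 × 0.4901^(2/3) × 0.0033^(1/2) = 2.497 m³/s

2.50 m³/s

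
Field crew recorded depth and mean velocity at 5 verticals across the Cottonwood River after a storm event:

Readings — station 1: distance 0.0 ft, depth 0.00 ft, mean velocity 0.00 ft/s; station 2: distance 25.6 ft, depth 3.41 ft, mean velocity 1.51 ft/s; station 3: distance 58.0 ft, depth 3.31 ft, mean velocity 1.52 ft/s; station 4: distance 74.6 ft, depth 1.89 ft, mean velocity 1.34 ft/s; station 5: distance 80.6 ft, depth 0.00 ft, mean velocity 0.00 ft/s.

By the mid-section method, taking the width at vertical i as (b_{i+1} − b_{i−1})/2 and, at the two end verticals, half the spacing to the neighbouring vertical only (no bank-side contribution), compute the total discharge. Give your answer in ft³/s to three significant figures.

w_2 = (58.0 − 0.0)/2 = 29 ft; q_2 = 1.51 × 3.41 × 29 = 149.3 ft³/s
w_3 = (74.6 − 25.6)/2 = 24.5 ft; q_3 = 1.52 × 3.31 × 24.5 = 123.3 ft³/s
w_4 = (80.6 − 58.0)/2 = 11.3 ft; q_4 = 1.34 × 1.89 × 11.3 = 28.62 ft³/s
Stations 1, 5 contribute zero (depth or velocity is 0).
Q = Σ qᵢ = 301.2 ft³/s

301 ft³/s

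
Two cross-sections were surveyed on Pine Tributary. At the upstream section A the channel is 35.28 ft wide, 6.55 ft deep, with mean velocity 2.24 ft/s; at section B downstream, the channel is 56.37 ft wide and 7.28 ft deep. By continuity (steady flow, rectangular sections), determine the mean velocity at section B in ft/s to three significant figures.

1.26 ft/s

Q = A₁V₁ = (35.28×6.55) × 2.24 = 517.6 ft³/s
A₂ = 56.37 × 7.28 = 410.4 ft²
V₂ = Q/A₂ = 517.6/410.4 = 1.261 ft/s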